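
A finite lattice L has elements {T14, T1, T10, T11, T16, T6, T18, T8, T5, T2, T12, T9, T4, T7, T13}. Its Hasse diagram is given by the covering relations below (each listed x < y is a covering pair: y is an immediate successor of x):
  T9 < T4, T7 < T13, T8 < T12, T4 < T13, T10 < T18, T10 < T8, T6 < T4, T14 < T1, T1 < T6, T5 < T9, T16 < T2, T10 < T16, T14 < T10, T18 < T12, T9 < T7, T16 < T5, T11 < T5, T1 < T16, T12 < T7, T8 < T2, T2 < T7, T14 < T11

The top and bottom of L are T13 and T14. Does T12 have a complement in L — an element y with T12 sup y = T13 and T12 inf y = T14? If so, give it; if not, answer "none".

Need y with T12 ∨ y = T13 and T12 ∧ y = T14.
Checking each element gives: T6.

T6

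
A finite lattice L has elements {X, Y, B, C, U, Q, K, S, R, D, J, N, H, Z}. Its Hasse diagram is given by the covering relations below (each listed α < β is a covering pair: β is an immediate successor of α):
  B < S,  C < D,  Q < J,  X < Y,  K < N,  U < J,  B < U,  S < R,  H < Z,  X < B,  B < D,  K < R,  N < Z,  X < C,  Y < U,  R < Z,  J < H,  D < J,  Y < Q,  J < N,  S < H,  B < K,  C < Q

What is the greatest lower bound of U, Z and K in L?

B

Common lower bounds of {U, Z, K}: B, X.
The greatest among these is B.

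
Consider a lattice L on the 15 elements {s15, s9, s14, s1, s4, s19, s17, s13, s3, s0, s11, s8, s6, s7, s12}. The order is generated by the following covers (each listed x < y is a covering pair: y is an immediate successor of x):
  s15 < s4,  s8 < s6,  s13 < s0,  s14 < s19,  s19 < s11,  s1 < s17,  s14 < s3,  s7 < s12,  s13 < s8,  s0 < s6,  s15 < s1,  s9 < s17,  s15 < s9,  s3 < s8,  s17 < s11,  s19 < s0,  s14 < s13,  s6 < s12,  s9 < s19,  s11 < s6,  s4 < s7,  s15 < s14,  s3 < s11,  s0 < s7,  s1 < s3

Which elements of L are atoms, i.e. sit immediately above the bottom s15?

s1, s14, s4, s9

The atoms are exactly the elements that cover s15: s1, s14, s4, s9.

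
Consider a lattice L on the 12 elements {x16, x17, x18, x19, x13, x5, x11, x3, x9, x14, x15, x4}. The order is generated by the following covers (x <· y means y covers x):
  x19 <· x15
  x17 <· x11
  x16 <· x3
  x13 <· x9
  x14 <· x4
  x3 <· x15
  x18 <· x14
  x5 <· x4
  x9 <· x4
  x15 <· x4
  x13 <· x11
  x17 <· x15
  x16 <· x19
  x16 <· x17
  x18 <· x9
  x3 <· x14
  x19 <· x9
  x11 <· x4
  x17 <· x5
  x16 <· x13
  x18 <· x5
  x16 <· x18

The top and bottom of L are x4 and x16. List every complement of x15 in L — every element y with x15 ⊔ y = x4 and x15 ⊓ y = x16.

Need y with x15 ∨ y = x4 and x15 ∧ y = x16.
Checking each element gives: x13, x18.

x13, x18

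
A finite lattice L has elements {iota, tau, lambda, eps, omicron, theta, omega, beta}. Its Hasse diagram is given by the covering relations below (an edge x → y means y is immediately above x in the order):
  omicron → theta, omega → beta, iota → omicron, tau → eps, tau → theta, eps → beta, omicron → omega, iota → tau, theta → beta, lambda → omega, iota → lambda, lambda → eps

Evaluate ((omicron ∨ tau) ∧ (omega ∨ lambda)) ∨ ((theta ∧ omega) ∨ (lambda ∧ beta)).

omicron ∨ tau = theta
omega ∨ lambda = omega
theta ∧ omega = omicron
theta ∧ omega = omicron
lambda ∧ beta = lambda
omicron ∨ lambda = omega
omicron ∨ omega = omega

omega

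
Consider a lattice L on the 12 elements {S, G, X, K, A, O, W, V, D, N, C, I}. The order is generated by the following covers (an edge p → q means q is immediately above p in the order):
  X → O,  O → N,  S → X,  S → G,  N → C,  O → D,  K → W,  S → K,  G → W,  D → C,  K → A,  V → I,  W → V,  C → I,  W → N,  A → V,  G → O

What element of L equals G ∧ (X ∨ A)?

G

X ∨ A = I
G ∧ I = G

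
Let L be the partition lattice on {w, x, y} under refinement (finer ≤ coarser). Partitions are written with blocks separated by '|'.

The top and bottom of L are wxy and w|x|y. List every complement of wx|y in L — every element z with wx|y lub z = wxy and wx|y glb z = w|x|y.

Need z with wx|y ∨ z = wxy and wx|y ∧ z = w|x|y.
Checking each element gives: wy|x, w|xy.

wy|x, w|xy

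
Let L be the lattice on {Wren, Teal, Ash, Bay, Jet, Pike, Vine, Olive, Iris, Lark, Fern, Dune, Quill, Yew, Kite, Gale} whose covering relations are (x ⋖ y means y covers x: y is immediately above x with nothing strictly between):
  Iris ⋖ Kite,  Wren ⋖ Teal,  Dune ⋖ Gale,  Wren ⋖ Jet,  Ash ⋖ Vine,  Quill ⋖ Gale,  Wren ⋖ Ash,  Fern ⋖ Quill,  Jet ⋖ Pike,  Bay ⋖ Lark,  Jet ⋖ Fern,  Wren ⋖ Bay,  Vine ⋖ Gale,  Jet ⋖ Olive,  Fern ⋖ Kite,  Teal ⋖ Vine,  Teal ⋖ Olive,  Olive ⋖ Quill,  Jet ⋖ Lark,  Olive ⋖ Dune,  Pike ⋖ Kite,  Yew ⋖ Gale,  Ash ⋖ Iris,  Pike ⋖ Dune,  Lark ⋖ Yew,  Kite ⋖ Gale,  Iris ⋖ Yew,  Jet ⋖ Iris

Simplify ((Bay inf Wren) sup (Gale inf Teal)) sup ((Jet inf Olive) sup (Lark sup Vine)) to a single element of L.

Gale

Bay ∧ Wren = Wren
Gale ∧ Teal = Teal
Wren ∨ Teal = Teal
Jet ∧ Olive = Jet
Lark ∨ Vine = Gale
Jet ∨ Gale = Gale
Teal ∨ Gale = Gale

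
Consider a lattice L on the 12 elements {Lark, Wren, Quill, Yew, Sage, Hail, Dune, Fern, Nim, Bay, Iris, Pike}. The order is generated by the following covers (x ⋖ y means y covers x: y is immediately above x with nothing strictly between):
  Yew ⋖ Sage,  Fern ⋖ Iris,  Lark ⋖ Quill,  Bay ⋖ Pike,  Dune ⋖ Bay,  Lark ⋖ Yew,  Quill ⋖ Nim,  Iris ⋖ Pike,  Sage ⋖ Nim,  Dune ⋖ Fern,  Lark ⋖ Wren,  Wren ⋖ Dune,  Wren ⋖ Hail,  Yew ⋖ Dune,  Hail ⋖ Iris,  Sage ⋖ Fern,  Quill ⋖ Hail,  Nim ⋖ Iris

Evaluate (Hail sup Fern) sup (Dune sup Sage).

Iris

Hail ∨ Fern = Iris
Dune ∨ Sage = Fern
Iris ∨ Fern = Iris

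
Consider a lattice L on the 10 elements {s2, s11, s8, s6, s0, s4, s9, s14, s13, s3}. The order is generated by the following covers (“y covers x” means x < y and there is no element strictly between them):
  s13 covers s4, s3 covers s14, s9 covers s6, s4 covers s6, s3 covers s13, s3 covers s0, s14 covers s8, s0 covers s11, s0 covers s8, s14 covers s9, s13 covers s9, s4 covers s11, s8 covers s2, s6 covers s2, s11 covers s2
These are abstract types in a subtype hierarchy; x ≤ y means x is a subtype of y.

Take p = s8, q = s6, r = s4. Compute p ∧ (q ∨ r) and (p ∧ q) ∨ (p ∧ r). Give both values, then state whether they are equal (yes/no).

s2; s2; yes

q ∨ r = s4, so p ∧ (q ∨ r) = s8 ∧ s4 = s2.
p ∧ q = s2 and p ∧ r = s2, so (p ∧ q) ∨ (p ∧ r) = s2 ∨ s2 = s2.
Equal: yes.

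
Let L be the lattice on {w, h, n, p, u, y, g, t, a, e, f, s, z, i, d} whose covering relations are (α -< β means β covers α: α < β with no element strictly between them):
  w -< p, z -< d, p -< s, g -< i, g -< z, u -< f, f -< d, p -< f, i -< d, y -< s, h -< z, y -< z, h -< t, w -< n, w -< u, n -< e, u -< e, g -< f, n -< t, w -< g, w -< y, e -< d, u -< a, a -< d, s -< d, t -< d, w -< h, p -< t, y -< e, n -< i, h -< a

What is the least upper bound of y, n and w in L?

e

Common upper bounds of {y, n, w}: d, e.
The least among these is e.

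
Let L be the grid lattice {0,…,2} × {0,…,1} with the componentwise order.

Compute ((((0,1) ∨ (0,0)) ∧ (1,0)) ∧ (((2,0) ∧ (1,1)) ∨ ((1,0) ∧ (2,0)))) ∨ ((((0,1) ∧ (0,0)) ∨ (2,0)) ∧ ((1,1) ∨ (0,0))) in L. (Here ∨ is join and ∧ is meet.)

(1,0)

(0,1) ∨ (0,0) = (0,1)
(0,1) ∧ (1,0) = (0,0)
(2,0) ∧ (1,1) = (1,0)
(1,0) ∧ (2,0) = (1,0)
(1,0) ∨ (1,0) = (1,0)
(0,0) ∧ (1,0) = (0,0)
(0,1) ∧ (0,0) = (0,0)
(0,0) ∨ (2,0) = (2,0)
(1,1) ∨ (0,0) = (1,1)
(2,0) ∧ (1,1) = (1,0)
(0,0) ∨ (1,0) = (1,0)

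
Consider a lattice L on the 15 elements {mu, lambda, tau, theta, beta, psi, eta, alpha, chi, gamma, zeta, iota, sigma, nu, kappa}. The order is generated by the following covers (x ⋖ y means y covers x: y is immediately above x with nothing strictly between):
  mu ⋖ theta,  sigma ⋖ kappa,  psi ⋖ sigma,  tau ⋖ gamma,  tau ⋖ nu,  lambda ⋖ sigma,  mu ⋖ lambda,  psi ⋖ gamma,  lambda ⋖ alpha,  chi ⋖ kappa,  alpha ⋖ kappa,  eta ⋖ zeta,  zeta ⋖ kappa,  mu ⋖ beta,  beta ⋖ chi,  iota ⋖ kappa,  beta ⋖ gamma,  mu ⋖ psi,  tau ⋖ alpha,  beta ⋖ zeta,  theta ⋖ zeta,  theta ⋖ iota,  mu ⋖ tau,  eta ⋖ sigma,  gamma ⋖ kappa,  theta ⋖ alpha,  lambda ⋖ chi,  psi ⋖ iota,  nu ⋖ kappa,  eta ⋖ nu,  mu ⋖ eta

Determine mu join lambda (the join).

lambda

Common upper bounds of {mu, lambda}: alpha, chi, kappa, lambda, sigma.
The least among these is lambda.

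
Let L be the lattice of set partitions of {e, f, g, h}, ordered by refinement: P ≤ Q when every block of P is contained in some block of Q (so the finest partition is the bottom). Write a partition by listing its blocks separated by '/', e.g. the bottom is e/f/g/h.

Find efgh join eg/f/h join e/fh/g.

Common upper bounds of {efgh, eg/f/h, e/fh/g}: efgh.
The least among these is efgh.

efgh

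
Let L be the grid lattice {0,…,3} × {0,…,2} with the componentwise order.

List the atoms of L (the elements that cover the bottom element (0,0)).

The atoms are exactly the elements that cover (0,0): (0,1), (1,0).

(0,1), (1,0)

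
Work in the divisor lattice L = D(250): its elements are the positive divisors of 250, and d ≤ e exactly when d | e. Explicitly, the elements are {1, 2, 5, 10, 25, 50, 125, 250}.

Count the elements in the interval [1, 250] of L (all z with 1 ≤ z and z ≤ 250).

The interval [1, 250] = {1, 10, 125, 2, 25, 250, 5, 50}, which has 8 elements.

8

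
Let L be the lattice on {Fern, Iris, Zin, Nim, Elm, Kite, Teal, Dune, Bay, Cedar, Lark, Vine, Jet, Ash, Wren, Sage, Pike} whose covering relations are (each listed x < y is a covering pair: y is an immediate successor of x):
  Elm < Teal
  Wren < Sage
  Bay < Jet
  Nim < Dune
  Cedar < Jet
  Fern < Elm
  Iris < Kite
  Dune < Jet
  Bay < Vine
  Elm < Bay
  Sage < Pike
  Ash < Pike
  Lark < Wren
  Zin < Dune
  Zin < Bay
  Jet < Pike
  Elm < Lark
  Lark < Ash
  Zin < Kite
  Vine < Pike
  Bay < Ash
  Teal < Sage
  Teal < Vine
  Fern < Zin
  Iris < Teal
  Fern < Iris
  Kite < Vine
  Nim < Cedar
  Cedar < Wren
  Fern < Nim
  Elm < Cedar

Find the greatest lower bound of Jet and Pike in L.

Common lower bounds of {Jet, Pike}: Bay, Cedar, Dune, Elm, Fern, Jet, Nim, Zin.
The greatest among these is Jet.

Jet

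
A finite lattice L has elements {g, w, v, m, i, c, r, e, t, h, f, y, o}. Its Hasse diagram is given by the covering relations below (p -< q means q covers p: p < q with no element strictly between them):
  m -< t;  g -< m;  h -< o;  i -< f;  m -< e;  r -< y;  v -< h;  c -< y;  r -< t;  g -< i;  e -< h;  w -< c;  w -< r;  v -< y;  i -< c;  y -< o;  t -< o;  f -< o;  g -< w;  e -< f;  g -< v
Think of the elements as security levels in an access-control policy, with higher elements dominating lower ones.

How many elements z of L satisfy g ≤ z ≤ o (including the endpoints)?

13

The interval [g, o] = {c, e, f, g, h, i, m, o, r, t, v, w, y}, which has 13 elements.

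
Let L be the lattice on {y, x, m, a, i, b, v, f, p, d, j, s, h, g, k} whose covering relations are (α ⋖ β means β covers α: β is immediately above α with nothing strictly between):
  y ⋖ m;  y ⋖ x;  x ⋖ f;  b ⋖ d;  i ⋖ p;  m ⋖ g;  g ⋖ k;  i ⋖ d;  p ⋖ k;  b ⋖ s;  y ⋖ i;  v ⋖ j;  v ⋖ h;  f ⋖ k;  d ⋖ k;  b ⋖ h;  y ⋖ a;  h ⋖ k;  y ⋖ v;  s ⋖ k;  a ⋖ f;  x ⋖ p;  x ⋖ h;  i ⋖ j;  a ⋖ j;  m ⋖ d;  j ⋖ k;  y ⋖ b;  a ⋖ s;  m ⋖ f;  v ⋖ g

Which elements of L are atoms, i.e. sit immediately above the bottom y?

The atoms are exactly the elements that cover y: a, b, i, m, v, x.

a, b, i, m, v, x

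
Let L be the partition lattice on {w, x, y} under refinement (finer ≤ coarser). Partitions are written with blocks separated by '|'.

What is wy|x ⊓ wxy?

The meet (common refinement) of wy|x and wxy intersects blocks pairwise, giving wy|x.

wy|x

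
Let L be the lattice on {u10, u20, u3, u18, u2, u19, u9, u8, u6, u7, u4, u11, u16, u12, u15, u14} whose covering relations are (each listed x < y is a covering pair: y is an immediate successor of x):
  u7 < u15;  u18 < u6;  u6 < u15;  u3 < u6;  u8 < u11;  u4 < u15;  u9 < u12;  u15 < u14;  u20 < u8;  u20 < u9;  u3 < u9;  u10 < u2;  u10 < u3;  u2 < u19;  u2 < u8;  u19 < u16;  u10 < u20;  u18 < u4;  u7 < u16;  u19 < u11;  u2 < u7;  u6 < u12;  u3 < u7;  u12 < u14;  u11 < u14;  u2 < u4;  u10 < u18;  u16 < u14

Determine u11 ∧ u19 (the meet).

Common lower bounds of {u11, u19}: u10, u19, u2.
The greatest among these is u19.

u19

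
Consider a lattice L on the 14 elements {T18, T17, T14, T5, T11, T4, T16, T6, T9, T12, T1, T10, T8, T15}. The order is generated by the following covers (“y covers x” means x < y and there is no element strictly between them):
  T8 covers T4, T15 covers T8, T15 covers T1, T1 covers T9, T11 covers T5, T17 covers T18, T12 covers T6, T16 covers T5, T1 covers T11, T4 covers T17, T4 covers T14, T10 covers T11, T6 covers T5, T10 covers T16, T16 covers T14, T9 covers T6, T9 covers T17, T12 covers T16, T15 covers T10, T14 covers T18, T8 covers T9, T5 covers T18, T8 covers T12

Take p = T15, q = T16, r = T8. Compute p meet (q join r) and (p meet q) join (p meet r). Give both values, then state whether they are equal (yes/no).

q join r = T8, so p meet (q join r) = T15 meet T8 = T8.
p meet q = T16 and p meet r = T8, so (p meet q) join (p meet r) = T16 join T8 = T8.
Equal: yes.

T8; T8; yes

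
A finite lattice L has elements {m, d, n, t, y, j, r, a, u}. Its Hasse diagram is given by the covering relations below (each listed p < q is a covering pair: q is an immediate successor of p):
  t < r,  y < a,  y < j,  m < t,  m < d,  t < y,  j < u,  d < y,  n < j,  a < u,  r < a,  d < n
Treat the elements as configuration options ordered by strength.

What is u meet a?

a

Common lower bounds of {u, a}: a, d, m, r, t, y.
The greatest among these is a.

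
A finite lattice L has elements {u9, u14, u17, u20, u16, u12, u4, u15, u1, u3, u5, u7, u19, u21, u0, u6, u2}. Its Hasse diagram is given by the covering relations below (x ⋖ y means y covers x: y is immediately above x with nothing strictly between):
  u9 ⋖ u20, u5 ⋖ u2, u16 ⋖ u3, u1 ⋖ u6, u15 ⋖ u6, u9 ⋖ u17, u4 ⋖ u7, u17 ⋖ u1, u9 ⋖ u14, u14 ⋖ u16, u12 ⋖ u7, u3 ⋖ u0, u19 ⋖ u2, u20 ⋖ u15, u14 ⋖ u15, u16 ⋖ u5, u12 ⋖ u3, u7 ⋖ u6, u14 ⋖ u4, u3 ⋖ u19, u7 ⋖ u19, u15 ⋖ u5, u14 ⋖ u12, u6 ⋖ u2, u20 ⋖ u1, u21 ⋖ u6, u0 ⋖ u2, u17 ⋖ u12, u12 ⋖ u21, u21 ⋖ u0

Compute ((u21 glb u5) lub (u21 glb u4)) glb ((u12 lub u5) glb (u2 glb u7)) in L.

u21 ∧ u5 = u14
u21 ∧ u4 = u14
u14 ∨ u14 = u14
u12 ∨ u5 = u2
u2 ∧ u7 = u7
u2 ∧ u7 = u7
u14 ∧ u7 = u14

u14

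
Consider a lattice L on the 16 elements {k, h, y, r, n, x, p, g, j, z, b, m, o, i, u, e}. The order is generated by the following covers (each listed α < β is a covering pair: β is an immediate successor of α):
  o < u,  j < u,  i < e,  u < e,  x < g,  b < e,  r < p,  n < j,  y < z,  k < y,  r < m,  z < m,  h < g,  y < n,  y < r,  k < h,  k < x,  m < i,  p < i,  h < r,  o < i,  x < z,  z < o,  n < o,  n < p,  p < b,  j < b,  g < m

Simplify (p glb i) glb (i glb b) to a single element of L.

p ∧ i = p
i ∧ b = p
p ∧ p = p

p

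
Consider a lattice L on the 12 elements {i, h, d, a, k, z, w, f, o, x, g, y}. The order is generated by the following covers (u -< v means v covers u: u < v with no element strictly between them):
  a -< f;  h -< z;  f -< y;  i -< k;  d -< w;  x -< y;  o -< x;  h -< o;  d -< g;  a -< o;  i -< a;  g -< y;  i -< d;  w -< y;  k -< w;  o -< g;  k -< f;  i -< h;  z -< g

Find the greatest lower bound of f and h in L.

i

Common lower bounds of {f, h}: i.
The greatest among these is i.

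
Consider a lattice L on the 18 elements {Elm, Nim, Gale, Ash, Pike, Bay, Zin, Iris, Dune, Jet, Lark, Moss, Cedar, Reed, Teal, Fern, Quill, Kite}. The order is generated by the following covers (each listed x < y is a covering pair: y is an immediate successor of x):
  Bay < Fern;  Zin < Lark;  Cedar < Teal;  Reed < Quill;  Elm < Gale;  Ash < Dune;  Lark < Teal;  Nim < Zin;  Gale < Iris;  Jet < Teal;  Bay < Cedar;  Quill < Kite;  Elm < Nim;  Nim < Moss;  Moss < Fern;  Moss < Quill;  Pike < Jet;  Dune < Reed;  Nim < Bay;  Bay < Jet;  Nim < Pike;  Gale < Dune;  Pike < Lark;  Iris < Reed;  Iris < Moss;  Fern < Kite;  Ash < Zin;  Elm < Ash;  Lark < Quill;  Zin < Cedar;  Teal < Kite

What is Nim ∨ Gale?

Common upper bounds of {Nim, Gale}: Fern, Kite, Moss, Quill.
The least among these is Moss.

Moss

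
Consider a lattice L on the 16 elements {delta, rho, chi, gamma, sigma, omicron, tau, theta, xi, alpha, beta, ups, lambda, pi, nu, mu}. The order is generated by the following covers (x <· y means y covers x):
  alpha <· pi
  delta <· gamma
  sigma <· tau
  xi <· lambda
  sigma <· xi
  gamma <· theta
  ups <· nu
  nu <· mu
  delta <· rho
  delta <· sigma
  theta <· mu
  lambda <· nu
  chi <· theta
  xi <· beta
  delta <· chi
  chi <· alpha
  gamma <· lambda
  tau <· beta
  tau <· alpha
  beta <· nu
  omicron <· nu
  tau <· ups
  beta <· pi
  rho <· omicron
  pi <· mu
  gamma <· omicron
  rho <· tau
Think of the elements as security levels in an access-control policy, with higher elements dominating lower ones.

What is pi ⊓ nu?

Common lower bounds of {pi, nu}: beta, delta, rho, sigma, tau, xi.
The greatest among these is beta.

beta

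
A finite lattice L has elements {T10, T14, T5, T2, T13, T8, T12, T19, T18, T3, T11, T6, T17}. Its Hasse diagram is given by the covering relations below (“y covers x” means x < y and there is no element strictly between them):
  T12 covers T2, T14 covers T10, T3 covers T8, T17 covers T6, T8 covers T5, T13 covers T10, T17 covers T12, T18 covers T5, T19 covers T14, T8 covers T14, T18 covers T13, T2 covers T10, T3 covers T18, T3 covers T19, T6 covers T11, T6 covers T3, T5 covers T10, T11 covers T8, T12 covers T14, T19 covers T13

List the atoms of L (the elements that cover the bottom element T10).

T13, T14, T2, T5

The atoms are exactly the elements that cover T10: T13, T14, T2, T5.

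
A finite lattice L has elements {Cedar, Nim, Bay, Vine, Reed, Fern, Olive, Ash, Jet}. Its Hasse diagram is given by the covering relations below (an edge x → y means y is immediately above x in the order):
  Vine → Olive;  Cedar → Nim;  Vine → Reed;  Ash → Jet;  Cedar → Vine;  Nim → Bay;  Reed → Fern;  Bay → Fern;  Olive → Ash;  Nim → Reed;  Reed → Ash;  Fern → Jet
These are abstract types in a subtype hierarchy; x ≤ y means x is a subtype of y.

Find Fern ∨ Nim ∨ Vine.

Common upper bounds of {Fern, Nim, Vine}: Fern, Jet.
The least among these is Fern.

Fern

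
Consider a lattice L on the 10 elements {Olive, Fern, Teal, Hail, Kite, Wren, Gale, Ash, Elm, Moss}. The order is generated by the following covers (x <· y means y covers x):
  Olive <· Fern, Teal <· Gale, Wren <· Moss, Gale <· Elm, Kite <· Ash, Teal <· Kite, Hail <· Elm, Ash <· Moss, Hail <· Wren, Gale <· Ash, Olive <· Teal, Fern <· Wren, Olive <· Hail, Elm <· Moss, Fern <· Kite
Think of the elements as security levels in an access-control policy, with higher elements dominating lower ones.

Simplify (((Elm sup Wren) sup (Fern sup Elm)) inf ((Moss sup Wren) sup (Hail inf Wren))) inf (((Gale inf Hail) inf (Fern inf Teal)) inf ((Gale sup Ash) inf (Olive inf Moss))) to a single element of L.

Olive

Elm ∨ Wren = Moss
Fern ∨ Elm = Moss
Moss ∨ Moss = Moss
Moss ∨ Wren = Moss
Hail ∧ Wren = Hail
Moss ∨ Hail = Moss
Moss ∧ Moss = Moss
Gale ∧ Hail = Olive
Fern ∧ Teal = Olive
Olive ∧ Olive = Olive
Gale ∨ Ash = Ash
Olive ∧ Moss = Olive
Ash ∧ Olive = Olive
Olive ∧ Olive = Olive
Moss ∧ Olive = Olive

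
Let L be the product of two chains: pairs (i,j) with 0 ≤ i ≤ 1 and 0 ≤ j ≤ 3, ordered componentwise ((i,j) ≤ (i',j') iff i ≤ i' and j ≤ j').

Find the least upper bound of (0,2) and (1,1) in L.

In a product of chains, the join is componentwise max, giving (1,2).

(1,2)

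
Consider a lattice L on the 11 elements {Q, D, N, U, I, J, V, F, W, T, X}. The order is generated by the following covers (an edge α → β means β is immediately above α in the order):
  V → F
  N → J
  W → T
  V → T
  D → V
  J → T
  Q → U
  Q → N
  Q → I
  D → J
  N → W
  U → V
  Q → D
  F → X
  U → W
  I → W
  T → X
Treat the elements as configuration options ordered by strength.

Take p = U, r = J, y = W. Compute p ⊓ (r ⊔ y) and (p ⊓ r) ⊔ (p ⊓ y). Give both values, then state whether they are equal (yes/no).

U; U; yes

r ⊔ y = T, so p ⊓ (r ⊔ y) = U ⊓ T = U.
p ⊓ r = Q and p ⊓ y = U, so (p ⊓ r) ⊔ (p ⊓ y) = Q ⊔ U = U.
Equal: yes.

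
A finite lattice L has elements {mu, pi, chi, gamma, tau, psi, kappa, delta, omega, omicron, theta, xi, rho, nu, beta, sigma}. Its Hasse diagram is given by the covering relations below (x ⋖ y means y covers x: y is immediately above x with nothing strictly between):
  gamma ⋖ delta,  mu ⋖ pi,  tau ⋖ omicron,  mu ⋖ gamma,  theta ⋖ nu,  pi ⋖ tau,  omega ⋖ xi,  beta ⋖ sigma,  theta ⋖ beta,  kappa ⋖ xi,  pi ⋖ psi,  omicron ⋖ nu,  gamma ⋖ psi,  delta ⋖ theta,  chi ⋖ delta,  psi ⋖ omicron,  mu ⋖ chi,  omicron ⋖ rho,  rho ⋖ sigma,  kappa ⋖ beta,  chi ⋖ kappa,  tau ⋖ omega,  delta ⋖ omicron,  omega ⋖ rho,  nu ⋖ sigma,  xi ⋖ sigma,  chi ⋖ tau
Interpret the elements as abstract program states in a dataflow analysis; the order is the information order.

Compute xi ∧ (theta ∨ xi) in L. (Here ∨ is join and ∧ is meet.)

theta ∨ xi = sigma
xi ∧ sigma = xi

xi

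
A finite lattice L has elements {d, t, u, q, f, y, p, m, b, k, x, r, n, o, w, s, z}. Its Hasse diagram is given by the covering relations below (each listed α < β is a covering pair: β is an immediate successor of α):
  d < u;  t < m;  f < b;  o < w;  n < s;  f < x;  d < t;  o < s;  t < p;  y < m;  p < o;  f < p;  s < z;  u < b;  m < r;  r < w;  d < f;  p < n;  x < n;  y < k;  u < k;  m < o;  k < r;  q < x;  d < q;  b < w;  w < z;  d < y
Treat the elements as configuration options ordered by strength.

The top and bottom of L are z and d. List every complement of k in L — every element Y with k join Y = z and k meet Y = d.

n, q, x

Need Y with k ∨ Y = z and k ∧ Y = d.
Checking each element gives: n, q, x.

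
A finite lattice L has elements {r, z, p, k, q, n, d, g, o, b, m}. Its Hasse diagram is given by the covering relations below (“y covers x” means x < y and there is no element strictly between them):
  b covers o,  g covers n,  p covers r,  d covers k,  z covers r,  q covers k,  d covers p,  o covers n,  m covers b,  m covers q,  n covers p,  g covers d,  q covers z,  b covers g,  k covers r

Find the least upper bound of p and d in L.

Common upper bounds of {p, d}: b, d, g, m.
The least among these is d.

d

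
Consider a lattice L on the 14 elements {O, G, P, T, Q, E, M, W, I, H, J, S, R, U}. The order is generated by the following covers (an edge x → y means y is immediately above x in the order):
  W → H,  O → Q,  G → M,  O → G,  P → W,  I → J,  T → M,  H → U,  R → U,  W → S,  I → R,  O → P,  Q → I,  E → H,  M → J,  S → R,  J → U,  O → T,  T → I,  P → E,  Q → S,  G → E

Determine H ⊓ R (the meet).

Common lower bounds of {H, R}: O, P, W.
The greatest among these is W.

W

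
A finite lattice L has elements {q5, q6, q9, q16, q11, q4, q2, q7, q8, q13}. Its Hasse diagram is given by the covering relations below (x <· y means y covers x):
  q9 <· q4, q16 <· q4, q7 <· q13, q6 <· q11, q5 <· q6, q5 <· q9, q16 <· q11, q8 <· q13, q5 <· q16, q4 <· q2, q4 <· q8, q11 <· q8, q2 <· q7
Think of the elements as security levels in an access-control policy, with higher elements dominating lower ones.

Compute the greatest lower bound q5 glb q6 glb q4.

Common lower bounds of {q5, q6, q4}: q5.
The greatest among these is q5.

q5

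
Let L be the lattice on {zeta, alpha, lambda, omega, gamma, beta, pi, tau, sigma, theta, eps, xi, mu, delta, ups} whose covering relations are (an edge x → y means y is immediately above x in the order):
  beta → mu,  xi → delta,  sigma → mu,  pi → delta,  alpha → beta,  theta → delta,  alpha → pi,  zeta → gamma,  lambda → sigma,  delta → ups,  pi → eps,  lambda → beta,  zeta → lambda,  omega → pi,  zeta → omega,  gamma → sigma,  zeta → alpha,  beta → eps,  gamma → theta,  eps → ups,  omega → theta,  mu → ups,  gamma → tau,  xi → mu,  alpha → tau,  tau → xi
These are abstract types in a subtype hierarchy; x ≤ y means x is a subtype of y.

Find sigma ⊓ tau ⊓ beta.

zeta

Common lower bounds of {sigma, tau, beta}: zeta.
The greatest among these is zeta.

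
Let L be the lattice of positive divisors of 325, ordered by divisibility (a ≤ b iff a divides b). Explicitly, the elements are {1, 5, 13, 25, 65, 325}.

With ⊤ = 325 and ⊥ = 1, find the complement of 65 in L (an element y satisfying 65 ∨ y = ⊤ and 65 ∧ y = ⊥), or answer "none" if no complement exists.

For every candidate y, either 65 ∨ y ≠ 325 or 65 ∧ y ≠ 1; no complement exists.

none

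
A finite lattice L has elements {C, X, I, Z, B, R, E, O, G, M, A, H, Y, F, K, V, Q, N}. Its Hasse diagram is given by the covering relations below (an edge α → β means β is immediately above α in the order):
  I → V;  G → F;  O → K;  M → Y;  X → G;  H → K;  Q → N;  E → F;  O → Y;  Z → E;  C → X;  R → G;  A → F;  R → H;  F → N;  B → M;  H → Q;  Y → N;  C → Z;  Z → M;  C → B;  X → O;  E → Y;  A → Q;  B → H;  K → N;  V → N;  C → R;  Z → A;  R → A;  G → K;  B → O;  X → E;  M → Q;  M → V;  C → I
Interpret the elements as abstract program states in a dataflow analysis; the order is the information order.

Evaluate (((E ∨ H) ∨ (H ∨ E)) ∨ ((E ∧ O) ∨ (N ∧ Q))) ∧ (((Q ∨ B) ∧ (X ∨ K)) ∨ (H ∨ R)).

E ∨ H = N
H ∨ E = N
N ∨ N = N
E ∧ O = X
N ∧ Q = Q
X ∨ Q = N
N ∨ N = N
Q ∨ B = Q
X ∨ K = K
Q ∧ K = H
H ∨ R = H
H ∨ H = H
N ∧ H = H

H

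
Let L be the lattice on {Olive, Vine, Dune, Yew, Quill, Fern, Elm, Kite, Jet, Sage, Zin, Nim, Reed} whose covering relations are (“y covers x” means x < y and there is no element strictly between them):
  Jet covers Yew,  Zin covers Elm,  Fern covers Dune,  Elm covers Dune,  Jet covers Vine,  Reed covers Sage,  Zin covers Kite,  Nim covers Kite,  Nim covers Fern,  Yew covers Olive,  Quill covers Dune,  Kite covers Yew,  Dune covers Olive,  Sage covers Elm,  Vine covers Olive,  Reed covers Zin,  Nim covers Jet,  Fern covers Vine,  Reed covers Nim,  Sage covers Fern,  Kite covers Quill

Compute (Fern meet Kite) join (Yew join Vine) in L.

Fern ∧ Kite = Dune
Yew ∨ Vine = Jet
Dune ∨ Jet = Nim

Nim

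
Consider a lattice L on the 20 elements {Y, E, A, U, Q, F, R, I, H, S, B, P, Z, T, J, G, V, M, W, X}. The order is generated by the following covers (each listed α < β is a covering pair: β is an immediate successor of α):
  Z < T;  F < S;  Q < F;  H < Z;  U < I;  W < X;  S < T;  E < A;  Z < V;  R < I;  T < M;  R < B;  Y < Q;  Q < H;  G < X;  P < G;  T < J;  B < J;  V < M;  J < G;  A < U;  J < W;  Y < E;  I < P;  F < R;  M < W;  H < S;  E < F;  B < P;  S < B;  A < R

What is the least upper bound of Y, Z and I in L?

G

Common upper bounds of {Y, Z, I}: G, X.
The least among these is G.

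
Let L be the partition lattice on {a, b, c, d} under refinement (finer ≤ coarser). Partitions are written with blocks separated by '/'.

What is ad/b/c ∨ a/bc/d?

The join of ad/b/c and a/bc/d merges any blocks that overlap across the partitions, giving ad/bc.

ad/bc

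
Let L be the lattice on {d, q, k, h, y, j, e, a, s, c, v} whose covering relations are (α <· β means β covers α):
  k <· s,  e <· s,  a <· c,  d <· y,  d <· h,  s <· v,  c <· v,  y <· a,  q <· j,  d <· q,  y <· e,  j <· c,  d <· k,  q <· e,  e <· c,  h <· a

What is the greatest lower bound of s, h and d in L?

Common lower bounds of {s, h, d}: d.
The greatest among these is d.

d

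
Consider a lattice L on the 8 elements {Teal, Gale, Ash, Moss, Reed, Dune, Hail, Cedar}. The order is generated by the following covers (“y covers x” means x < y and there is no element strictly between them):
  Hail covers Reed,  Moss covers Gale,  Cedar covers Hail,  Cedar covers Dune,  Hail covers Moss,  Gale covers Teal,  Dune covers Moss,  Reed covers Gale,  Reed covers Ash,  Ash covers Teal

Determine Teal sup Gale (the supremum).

Common upper bounds of {Teal, Gale}: Cedar, Dune, Gale, Hail, Moss, Reed.
The least among these is Gale.

Gale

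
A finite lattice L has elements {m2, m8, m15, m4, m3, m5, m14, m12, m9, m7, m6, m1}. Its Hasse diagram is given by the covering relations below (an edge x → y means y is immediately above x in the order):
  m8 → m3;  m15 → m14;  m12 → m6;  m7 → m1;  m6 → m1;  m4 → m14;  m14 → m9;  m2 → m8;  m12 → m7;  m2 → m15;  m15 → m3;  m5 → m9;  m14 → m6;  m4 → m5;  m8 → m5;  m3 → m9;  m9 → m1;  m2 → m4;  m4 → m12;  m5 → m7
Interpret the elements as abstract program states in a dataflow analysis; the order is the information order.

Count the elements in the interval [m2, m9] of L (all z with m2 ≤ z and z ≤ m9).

8

The interval [m2, m9] = {m14, m15, m2, m3, m4, m5, m8, m9}, which has 8 elements.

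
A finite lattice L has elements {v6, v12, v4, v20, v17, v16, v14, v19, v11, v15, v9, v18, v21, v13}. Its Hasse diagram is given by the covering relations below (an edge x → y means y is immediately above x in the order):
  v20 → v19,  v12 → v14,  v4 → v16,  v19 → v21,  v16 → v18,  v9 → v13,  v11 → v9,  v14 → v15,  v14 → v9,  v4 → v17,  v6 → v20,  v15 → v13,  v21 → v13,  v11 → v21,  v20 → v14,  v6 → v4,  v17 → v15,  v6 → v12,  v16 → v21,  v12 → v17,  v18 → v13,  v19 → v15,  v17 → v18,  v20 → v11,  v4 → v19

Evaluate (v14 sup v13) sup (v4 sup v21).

v13

v14 ∨ v13 = v13
v4 ∨ v21 = v21
v13 ∨ v21 = v13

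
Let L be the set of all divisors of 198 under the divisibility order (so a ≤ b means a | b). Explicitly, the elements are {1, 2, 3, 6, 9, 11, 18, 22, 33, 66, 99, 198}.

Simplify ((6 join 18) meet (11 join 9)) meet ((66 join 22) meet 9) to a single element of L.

6 ∨ 18 = 18
11 ∨ 9 = 99
18 ∧ 99 = 9
66 ∨ 22 = 66
66 ∧ 9 = 3
9 ∧ 3 = 3

3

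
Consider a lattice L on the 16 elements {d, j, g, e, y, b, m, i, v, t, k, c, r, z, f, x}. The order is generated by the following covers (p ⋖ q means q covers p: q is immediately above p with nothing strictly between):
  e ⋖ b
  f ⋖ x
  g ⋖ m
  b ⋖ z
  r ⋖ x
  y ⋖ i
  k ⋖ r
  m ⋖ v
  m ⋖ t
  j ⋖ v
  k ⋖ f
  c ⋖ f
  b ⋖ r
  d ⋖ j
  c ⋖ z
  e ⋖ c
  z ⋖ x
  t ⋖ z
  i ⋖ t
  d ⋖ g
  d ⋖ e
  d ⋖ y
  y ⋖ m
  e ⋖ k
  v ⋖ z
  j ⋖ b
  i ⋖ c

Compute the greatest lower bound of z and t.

Common lower bounds of {z, t}: d, g, i, m, t, y.
The greatest among these is t.

t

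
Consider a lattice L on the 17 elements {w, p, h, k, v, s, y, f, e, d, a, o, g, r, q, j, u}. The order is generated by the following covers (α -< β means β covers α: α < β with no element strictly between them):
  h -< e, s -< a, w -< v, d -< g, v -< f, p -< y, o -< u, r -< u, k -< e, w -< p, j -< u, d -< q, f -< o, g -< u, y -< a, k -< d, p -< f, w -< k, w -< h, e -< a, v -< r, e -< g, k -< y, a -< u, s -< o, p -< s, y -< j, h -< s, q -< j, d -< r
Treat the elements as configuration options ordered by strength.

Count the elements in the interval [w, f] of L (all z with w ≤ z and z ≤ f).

4

The interval [w, f] = {f, p, v, w}, which has 4 elements.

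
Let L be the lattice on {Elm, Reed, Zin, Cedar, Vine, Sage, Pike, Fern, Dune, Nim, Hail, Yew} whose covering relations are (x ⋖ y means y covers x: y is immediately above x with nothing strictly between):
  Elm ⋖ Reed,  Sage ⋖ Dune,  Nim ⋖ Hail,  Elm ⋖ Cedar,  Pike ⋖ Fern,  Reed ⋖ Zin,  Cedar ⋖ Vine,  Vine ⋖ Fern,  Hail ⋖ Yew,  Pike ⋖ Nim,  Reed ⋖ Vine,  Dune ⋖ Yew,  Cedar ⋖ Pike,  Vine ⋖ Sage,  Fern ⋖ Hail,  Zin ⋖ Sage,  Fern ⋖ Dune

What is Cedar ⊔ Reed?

Common upper bounds of {Cedar, Reed}: Dune, Fern, Hail, Sage, Vine, Yew.
The least among these is Vine.

Vine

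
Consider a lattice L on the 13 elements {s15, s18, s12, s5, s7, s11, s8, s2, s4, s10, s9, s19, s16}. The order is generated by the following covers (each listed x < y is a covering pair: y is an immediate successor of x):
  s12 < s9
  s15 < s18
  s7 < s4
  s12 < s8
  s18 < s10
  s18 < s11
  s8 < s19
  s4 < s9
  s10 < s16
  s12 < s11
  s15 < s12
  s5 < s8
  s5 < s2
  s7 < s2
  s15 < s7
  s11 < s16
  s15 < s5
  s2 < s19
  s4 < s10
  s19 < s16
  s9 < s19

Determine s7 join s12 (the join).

s9

Common upper bounds of {s7, s12}: s16, s19, s9.
The least among these is s9.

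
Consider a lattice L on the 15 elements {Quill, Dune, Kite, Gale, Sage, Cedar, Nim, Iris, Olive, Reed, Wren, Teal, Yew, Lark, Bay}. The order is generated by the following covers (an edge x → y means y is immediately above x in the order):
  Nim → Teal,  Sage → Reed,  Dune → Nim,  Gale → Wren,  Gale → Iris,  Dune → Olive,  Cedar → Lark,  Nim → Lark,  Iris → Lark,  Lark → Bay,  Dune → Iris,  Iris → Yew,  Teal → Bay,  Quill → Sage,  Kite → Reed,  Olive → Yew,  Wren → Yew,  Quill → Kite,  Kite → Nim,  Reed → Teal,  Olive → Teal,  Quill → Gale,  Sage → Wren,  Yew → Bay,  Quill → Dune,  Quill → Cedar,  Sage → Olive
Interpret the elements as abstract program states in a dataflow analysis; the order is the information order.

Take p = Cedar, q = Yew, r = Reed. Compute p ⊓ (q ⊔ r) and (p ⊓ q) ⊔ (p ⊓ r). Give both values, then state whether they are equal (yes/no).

Cedar; Quill; no

q ⊔ r = Bay, so p ⊓ (q ⊔ r) = Cedar ⊓ Bay = Cedar.
p ⊓ q = Quill and p ⊓ r = Quill, so (p ⊓ q) ⊔ (p ⊓ r) = Quill ⊔ Quill = Quill.
Equal: no.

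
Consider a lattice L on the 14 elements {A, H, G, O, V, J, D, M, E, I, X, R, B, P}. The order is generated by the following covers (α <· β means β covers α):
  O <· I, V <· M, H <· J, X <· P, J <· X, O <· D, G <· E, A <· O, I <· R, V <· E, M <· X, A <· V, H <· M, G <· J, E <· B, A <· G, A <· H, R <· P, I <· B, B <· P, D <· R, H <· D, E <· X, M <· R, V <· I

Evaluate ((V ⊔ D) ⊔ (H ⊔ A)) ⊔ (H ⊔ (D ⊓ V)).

V ∨ D = R
H ∨ A = H
R ∨ H = R
D ∧ V = A
H ∨ A = H
R ∨ H = R

R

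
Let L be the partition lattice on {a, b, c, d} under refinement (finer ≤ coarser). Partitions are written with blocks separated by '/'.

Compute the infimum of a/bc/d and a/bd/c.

The meet (common refinement) of a/bc/d and a/bd/c intersects blocks pairwise, giving a/b/c/d.

a/b/c/d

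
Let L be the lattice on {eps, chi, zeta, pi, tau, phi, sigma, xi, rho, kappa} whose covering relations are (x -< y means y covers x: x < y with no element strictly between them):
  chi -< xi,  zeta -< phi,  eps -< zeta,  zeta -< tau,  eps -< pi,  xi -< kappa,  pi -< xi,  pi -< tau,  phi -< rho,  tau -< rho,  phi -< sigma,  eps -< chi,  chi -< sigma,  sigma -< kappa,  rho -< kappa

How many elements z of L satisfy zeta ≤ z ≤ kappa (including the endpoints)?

The interval [zeta, kappa] = {kappa, phi, rho, sigma, tau, zeta}, which has 6 elements.

6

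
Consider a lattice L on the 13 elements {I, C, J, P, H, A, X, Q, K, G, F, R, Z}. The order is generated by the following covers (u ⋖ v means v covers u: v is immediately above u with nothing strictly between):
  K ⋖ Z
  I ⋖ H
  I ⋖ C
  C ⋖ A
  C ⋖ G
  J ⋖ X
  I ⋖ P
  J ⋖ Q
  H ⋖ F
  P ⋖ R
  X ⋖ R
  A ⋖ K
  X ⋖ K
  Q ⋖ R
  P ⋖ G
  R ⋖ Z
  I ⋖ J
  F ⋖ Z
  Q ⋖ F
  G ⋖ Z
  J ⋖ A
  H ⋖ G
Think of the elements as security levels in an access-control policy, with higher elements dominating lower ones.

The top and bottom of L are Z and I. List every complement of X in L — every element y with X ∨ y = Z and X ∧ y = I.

G, H

Need y with X ∨ y = Z and X ∧ y = I.
Checking each element gives: G, H.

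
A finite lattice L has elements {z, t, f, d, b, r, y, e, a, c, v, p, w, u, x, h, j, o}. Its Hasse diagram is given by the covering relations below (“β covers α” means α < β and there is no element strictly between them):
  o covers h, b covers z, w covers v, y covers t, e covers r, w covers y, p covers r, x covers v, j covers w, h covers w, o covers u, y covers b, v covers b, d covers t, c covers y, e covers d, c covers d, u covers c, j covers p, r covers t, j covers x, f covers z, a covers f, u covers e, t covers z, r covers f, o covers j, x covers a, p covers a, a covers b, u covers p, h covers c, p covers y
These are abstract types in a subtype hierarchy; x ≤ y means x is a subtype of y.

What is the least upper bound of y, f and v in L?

j

Common upper bounds of {y, f, v}: j, o.
The least among these is j.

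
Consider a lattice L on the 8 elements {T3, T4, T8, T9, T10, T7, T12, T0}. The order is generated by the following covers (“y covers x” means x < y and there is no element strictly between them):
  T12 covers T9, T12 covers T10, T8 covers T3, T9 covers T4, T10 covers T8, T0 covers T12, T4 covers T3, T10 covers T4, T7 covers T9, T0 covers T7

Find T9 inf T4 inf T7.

T4

Common lower bounds of {T9, T4, T7}: T3, T4.
The greatest among these is T4.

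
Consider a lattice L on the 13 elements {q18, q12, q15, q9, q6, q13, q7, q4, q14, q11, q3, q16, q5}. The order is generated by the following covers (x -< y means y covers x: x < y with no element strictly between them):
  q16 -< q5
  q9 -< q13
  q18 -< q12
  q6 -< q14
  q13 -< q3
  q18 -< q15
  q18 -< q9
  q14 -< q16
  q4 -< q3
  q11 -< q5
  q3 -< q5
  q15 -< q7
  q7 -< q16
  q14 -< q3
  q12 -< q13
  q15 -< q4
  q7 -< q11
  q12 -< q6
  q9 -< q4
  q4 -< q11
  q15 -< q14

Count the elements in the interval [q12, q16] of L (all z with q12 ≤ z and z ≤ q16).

4

The interval [q12, q16] = {q12, q14, q16, q6}, which has 4 elements.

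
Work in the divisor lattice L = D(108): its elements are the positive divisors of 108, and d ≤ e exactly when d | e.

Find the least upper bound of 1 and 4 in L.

In the divisibility order, the join is the least common multiple: lcm(1, 4) = 4.

4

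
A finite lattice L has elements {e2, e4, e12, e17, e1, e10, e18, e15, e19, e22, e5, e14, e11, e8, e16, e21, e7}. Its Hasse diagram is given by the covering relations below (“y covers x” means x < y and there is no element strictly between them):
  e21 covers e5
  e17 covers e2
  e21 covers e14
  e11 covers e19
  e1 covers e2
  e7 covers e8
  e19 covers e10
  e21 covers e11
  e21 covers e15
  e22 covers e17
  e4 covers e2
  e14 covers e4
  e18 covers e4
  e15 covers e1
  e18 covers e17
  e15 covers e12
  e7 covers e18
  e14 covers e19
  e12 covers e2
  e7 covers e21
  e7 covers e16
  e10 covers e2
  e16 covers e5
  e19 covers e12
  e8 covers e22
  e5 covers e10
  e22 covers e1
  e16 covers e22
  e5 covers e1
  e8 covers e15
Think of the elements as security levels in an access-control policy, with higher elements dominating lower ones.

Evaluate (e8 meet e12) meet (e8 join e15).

e8 ∧ e12 = e12
e8 ∨ e15 = e8
e12 ∧ e8 = e12

e12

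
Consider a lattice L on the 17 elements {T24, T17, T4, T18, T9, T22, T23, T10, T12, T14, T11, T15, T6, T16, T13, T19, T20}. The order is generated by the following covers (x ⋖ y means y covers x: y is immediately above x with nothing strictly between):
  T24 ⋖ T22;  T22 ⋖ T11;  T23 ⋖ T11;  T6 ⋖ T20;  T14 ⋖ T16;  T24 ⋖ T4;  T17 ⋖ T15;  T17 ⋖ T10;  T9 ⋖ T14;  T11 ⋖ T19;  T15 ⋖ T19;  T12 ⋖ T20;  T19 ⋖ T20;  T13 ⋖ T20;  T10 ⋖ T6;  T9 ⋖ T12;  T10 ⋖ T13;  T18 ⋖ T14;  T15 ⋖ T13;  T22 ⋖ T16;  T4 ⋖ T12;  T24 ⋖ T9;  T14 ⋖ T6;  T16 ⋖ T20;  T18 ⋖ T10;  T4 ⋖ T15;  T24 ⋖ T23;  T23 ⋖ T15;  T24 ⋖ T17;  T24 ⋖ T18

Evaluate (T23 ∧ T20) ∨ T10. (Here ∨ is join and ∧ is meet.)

T13

T23 ∧ T20 = T23
T23 ∨ T10 = T13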